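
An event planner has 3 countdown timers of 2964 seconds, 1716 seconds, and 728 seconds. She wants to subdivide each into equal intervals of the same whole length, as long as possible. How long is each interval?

52 seconds

The interval must divide each timer length; the longest such is the gcd.
2964 = 2^2 × 3 × 13 × 19
1716 = 2^2 × 3 × 11 × 13
728 = 2^3 × 7 × 13
gcd(2964, 1716, 728) = 2^2 × 13 = 52.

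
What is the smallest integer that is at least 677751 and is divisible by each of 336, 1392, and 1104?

The integer must be a common multiple of 336, 1392, and 1104, so a multiple of their LCM.
336 = 2^4 × 3 × 7
1392 = 2^4 × 3 × 29
1104 = 2^4 × 3 × 23
LCM(336, 1392, 1104) = 2^4 × 3 × 7 × 23 × 29 = 224112.
Smallest multiple of 224112 that is ≥ 677751: ⌈677751/224112⌉ × 224112 = 4 × 224112 = 896448.

896448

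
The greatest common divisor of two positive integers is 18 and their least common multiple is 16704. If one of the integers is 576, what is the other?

For two integers, gcd × lcm = product, so the other is (18 × 16704) / 576 = 300672 / 576 = 522.

522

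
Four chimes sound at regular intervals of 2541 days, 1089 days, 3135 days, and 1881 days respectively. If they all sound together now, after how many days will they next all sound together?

They coincide at every common multiple of the periods; the first is the LCM.
2541 = 3 × 7 × 11^2
1089 = 3^2 × 11^2
3135 = 3 × 5 × 11 × 19
1881 = 3^2 × 11 × 19
LCM(2541, 1089, 3135, 1881) = 3^2 × 5 × 7 × 11^2 × 19 = 724185.

724185 days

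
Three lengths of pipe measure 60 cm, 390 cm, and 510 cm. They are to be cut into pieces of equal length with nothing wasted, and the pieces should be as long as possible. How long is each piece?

30 cm

The greatest length dividing all of 60, 390, and 510 is their gcd.
60 = 2^2 × 3 × 5
390 = 2 × 3 × 5 × 13
510 = 2 × 3 × 5 × 17
gcd(60, 390, 510) = 2 × 3 × 5 = 30.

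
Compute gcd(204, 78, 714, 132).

6

204 = 2^2 × 3 × 17
78 = 2 × 3 × 13
714 = 2 × 3 × 7 × 17
132 = 2^2 × 3 × 11
gcd(204, 78, 714, 132) = 2 × 3 = 6.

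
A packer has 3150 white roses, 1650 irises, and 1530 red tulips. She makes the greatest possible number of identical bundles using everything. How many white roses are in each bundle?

105

Number of bundles = gcd(3150, 1650, 1530).
3150 = 2 × 3^2 × 5^2 × 7
1650 = 2 × 3 × 5^2 × 11
1530 = 2 × 3^2 × 5 × 17
gcd(3150, 1650, 1530) = 2 × 3 × 5 = 30.
white roses per bundle = 3150 / 30 = 105.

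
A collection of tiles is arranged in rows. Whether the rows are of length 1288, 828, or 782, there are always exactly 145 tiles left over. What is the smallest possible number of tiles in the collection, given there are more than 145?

N − 145 must be a common multiple of 1288, 828, and 782.
1288 = 2^3 × 7 × 23
828 = 2^2 × 3^2 × 23
782 = 2 × 17 × 23
LCM(1288, 828, 782) = 2^3 × 3^2 × 7 × 17 × 23 = 197064.
Smallest N > 145 is LCM + 145 = 197064 + 145 = 197209.

197209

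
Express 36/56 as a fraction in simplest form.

36 = 2^2 × 3^2
56 = 2^3 × 7
gcd(36, 56) = 2^2 = 4.
Divide numerator and denominator by 4: 36/56 = 9/14.

9/14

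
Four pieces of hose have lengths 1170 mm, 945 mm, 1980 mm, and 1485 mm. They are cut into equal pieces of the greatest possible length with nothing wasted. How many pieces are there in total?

124

Piece length = gcd(1170, 945, 1980, 1485).
1170 = 2 × 3^2 × 5 × 13
945 = 3^3 × 5 × 7
1980 = 2^2 × 3^2 × 5 × 11
1485 = 3^3 × 5 × 11
gcd(1170, 945, 1980, 1485) = 3^2 × 5 = 45.
Total pieces = 1170/45 + 945/45 + 1980/45 + 1485/45 = 26 + 21 + 44 + 33 = 124.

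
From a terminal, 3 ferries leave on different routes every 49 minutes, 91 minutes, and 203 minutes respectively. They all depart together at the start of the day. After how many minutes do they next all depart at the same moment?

18473 minutes

The first simultaneous occurrence is after LCM of the individual periods.
49 = 7^2
91 = 7 × 13
203 = 7 × 29
LCM(49, 91, 203) = 7^2 × 13 × 29 = 18473.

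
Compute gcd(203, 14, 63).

203 = 7 × 29
14 = 2 × 7
63 = 3^2 × 7
gcd(203, 14, 63) = 7.

7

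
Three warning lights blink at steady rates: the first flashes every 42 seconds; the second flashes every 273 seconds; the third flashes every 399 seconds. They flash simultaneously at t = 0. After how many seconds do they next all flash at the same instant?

The first simultaneous occurrence is after LCM of the individual periods.
42 = 2 × 3 × 7
273 = 3 × 7 × 13
399 = 3 × 7 × 19
LCM(42, 273, 399) = 2 × 3 × 7 × 13 × 19 = 10374.

10374 seconds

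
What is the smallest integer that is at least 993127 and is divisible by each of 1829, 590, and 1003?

The integer must be a common multiple of 1829, 590, and 1003, so a multiple of their LCM.
1829 = 31 × 59
590 = 2 × 5 × 59
1003 = 17 × 59
LCM(1829, 590, 1003) = 2 × 5 × 17 × 31 × 59 = 310930.
Smallest multiple of 310930 that is ≥ 993127: ⌈993127/310930⌉ × 310930 = 4 × 310930 = 1243720.

1243720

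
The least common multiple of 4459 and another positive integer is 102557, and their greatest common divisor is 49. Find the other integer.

1127

gcd × lcm = product of the two integers, so the other integer is (49 × 102557) / 4459 = 1127.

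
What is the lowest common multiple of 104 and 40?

520

104 = 2^3 × 13
40 = 2^3 × 5
LCM(104, 40) = 2^3 × 5 × 13 = 520.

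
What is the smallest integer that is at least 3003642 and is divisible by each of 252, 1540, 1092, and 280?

The integer must be a common multiple of 252, 1540, 1092, and 280, so a multiple of their LCM.
252 = 2^2 × 3^2 × 7
1540 = 2^2 × 5 × 7 × 11
1092 = 2^2 × 3 × 7 × 13
280 = 2^3 × 5 × 7
LCM(252, 1540, 1092, 280) = 2^3 × 3^2 × 5 × 7 × 11 × 13 = 360360.
Smallest multiple of 360360 that is ≥ 3003642: ⌈3003642/360360⌉ × 360360 = 9 × 360360 = 3243240.

3243240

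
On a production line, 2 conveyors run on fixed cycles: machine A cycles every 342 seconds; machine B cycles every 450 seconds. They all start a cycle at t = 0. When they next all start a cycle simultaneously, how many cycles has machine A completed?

All finish a whole number of cycles simultaneously at t = LCM of the periods.
342 = 2 × 3^2 × 19
450 = 2 × 3^2 × 5^2
LCM(342, 450) = 2 × 3^2 × 5^2 × 19 = 8550.
Cycles for period 342: 8550 / 342 = 25.

25 cycles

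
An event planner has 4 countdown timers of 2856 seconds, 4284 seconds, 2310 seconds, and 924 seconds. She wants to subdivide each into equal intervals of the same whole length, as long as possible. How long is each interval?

The interval must divide each timer length; the longest such is the gcd.
2856 = 2^3 × 3 × 7 × 17
4284 = 2^2 × 3^2 × 7 × 17
2310 = 2 × 3 × 5 × 7 × 11
924 = 2^2 × 3 × 7 × 11
gcd(2856, 4284, 2310, 924) = 2 × 3 × 7 = 42.

42 seconds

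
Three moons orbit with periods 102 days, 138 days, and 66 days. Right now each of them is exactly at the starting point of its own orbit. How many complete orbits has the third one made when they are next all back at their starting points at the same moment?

They are all back at their starting positions together after one LCM of the periods.
102 = 2 × 3 × 17
138 = 2 × 3 × 23
66 = 2 × 3 × 11
LCM(102, 138, 66) = 2 × 3 × 11 × 17 × 23 = 25806.
Orbits for period 66: 25806 / 66 = 391.

391 orbits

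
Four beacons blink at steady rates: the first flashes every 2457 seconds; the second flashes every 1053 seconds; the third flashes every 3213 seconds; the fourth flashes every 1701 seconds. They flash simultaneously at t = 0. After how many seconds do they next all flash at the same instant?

They coincide at every common multiple of the periods; the first is the LCM.
2457 = 3^3 × 7 × 13
1053 = 3^4 × 13
3213 = 3^3 × 7 × 17
1701 = 3^5 × 7
LCM(2457, 1053, 3213, 1701) = 3^5 × 7 × 13 × 17 = 375921.

375921 seconds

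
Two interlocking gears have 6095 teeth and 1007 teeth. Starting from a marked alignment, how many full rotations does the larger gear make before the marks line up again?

All finish a whole number of cycles simultaneously at t = LCM of the periods.
6095 = 5 × 23 × 53
1007 = 19 × 53
LCM(6095, 1007) = 5 × 19 × 23 × 53 = 115805.
Rotations for period 6095: 115805 / 6095 = 19.

19 rotations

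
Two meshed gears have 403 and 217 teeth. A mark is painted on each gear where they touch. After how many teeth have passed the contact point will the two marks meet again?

2821 teeth

They coincide at every common multiple of the periods; the first is the LCM.
403 = 13 × 31
217 = 7 × 31
LCM(403, 217) = 7 × 13 × 31 = 2821.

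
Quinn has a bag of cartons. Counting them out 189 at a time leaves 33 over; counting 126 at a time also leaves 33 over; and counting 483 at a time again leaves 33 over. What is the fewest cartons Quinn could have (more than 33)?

8727

N − 33 must be a common multiple of 189, 126, and 483.
189 = 3^3 × 7
126 = 2 × 3^2 × 7
483 = 3 × 7 × 23
LCM(189, 126, 483) = 2 × 3^3 × 7 × 23 = 8694.
Smallest N > 33 is LCM + 33 = 8694 + 33 = 8727.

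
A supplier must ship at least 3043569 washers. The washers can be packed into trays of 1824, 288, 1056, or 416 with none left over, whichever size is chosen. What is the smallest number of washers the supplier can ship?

The number of washers must be a common multiple of 1824, 288, 1056, and 416, so a multiple of their LCM.
1824 = 2^5 × 3 × 19
288 = 2^5 × 3^2
1056 = 2^5 × 3 × 11
416 = 2^5 × 13
LCM(1824, 288, 1056, 416) = 2^5 × 3^2 × 11 × 13 × 19 = 782496.
Smallest multiple of 782496 that is ≥ 3043569: ⌈3043569/782496⌉ × 782496 = 4 × 782496 = 3129984.

3129984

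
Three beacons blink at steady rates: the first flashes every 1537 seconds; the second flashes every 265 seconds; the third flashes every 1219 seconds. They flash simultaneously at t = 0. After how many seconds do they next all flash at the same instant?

The first simultaneous occurrence is after LCM of the individual periods.
1537 = 29 × 53
265 = 5 × 53
1219 = 23 × 53
LCM(1537, 265, 1219) = 5 × 23 × 29 × 53 = 176755.

176755 seconds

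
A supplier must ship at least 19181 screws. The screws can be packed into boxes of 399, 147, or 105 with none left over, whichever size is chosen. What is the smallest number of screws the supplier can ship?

27930

The number of screws must be a common multiple of 399, 147, and 105, so a multiple of their LCM.
399 = 3 × 7 × 19
147 = 3 × 7^2
105 = 3 × 5 × 7
LCM(399, 147, 105) = 3 × 5 × 7^2 × 19 = 13965.
Smallest multiple of 13965 that is ≥ 19181: ⌈19181/13965⌉ × 13965 = 2 × 13965 = 27930.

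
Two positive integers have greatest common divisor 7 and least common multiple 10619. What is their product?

74333

For any two positive integers, gcd × lcm = product = 7 × 10619 = 74333.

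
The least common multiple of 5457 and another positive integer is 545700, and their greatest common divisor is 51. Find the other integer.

gcd × lcm = product of the two integers, so the other integer is (51 × 545700) / 5457 = 5100.

5100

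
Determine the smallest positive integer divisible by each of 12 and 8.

12 = 2^2 × 3
8 = 2^3
LCM(12, 8) = 2^3 × 3 = 24.

24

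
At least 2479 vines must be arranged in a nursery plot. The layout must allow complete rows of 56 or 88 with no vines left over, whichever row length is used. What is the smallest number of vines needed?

3080

The number of vines must be a common multiple of 56 and 88, so a multiple of their LCM.
56 = 2^3 × 7
88 = 2^3 × 11
LCM(56, 88) = 2^3 × 7 × 11 = 616.
Smallest multiple of 616 that is ≥ 2479: ⌈2479/616⌉ × 616 = 5 × 616 = 3080.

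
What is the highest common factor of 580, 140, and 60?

580 = 2^2 × 5 × 29
140 = 2^2 × 5 × 7
60 = 2^2 × 3 × 5
gcd(580, 140, 60) = 2^2 × 5 = 20.

20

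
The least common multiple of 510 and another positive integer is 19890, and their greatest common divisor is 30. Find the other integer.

1170

gcd × lcm = product of the two integers, so the other integer is (30 × 19890) / 510 = 1170.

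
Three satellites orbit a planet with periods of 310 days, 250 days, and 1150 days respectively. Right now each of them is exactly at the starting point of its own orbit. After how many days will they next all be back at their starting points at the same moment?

We need the least common multiple of the intervals.
310 = 2 × 5 × 31
250 = 2 × 5^3
1150 = 2 × 5^2 × 23
LCM(310, 250, 1150) = 2 × 5^3 × 23 × 31 = 178250.

178250 days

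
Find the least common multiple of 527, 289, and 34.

527 = 17 × 31
289 = 17^2
34 = 2 × 17
LCM(527, 289, 34) = 2 × 17^2 × 31 = 17918.

17918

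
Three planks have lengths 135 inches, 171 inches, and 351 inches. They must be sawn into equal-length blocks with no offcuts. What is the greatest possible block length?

9 inches

This is the greatest common divisor of 135, 171, and 351.
135 = 3^3 × 5
171 = 3^2 × 19
351 = 3^3 × 13
gcd(135, 171, 351) = 3^2 = 9.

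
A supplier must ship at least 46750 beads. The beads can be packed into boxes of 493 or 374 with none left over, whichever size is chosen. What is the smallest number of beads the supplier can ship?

The number of beads must be a common multiple of 493 and 374, so a multiple of their LCM.
493 = 17 × 29
374 = 2 × 11 × 17
LCM(493, 374) = 2 × 11 × 17 × 29 = 10846.
Smallest multiple of 10846 that is ≥ 46750: ⌈46750/10846⌉ × 10846 = 5 × 10846 = 54230.

54230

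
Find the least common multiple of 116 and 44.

116 = 2^2 × 29
44 = 2^2 × 11
LCM(116, 44) = 2^2 × 11 × 29 = 1276.

1276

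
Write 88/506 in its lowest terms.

88 = 2^3 × 11
506 = 2 × 11 × 23
gcd(88, 506) = 2 × 11 = 22.
Divide numerator and denominator by 22: 88/506 = 4/23.

4/23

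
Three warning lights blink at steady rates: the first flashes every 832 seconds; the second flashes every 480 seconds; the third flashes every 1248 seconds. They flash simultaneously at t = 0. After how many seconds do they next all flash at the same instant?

12480 seconds

They coincide at every common multiple of the periods; the first is the LCM.
832 = 2^6 × 13
480 = 2^5 × 3 × 5
1248 = 2^5 × 3 × 13
LCM(832, 480, 1248) = 2^6 × 3 × 5 × 13 = 12480.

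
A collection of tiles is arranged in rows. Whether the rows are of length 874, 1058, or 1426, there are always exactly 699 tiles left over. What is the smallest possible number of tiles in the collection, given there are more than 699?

623861

N − 699 must be a common multiple of 874, 1058, and 1426.
874 = 2 × 19 × 23
1058 = 2 × 23^2
1426 = 2 × 23 × 31
LCM(874, 1058, 1426) = 2 × 19 × 23^2 × 31 = 623162.
Smallest N > 699 is LCM + 699 = 623162 + 699 = 623861.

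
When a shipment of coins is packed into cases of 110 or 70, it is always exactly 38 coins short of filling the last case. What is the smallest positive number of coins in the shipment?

732

Being 38 short of a full case of size k means N ≡ −38 (mod k), i.e. N + 38 is a multiple of each size.
110 = 2 × 5 × 11
70 = 2 × 5 × 7
LCM(110, 70) = 2 × 5 × 7 × 11 = 770.
Smallest positive N is 770 − 38 = 732.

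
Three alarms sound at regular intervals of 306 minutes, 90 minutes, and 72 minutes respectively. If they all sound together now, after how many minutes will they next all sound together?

The first simultaneous occurrence is after LCM of the individual periods.
306 = 2 × 3^2 × 17
90 = 2 × 3^2 × 5
72 = 2^3 × 3^2
LCM(306, 90, 72) = 2^3 × 3^2 × 5 × 17 = 6120.

6120 minutes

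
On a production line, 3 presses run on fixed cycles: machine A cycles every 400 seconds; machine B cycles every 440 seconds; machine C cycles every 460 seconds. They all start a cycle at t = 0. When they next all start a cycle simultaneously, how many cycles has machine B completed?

All finish a whole number of cycles simultaneously at t = LCM of the periods.
400 = 2^4 × 5^2
440 = 2^3 × 5 × 11
460 = 2^2 × 5 × 23
LCM(400, 440, 460) = 2^4 × 5^2 × 11 × 23 = 101200.
Cycles for period 440: 101200 / 440 = 230.

230 cycles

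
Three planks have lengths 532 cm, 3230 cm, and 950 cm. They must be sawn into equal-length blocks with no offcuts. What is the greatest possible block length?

38 cm

This is the greatest common divisor of 532, 3230, and 950.
532 = 2^2 × 7 × 19
3230 = 2 × 5 × 17 × 19
950 = 2 × 5^2 × 19
gcd(532, 3230, 950) = 2 × 19 = 38.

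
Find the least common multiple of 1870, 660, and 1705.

347820

1870 = 2 × 5 × 11 × 17
660 = 2^2 × 3 × 5 × 11
1705 = 5 × 11 × 31
LCM(1870, 660, 1705) = 2^2 × 3 × 5 × 11 × 17 × 31 = 347820.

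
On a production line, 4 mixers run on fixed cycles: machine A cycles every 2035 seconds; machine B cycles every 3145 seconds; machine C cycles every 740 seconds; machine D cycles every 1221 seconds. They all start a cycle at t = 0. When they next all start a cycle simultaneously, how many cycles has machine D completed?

340 cycles

All finish a whole number of cycles simultaneously at t = LCM of the periods.
2035 = 5 × 11 × 37
3145 = 5 × 17 × 37
740 = 2^2 × 5 × 37
1221 = 3 × 11 × 37
LCM(2035, 3145, 740, 1221) = 2^2 × 3 × 5 × 11 × 17 × 37 = 415140.
Cycles for period 1221: 415140 / 1221 = 340.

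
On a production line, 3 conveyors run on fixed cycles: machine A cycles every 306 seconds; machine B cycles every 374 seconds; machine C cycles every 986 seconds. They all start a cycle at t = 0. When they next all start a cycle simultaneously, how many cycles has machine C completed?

They are all back at their starting positions together after one LCM of the periods.
306 = 2 × 3^2 × 17
374 = 2 × 11 × 17
986 = 2 × 17 × 29
LCM(306, 374, 986) = 2 × 3^2 × 11 × 17 × 29 = 97614.
Cycles for period 986: 97614 / 986 = 99.

99 cycles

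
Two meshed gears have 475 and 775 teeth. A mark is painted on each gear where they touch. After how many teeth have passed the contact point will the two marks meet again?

14725 teeth

We need the least common multiple of the intervals.
475 = 5^2 × 19
775 = 5^2 × 31
LCM(475, 775) = 5^2 × 19 × 31 = 14725.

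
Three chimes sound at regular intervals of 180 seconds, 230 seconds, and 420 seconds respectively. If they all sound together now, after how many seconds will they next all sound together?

28980 seconds

The first simultaneous occurrence is after LCM of the individual periods.
180 = 2^2 × 3^2 × 5
230 = 2 × 5 × 23
420 = 2^2 × 3 × 5 × 7
LCM(180, 230, 420) = 2^2 × 3^2 × 5 × 7 × 23 = 28980.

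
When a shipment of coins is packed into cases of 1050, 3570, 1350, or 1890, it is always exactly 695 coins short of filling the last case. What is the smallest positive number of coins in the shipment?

159955

Being 695 short of a full case of size k means N ≡ −695 (mod k), i.e. N + 695 is a multiple of each size.
1050 = 2 × 3 × 5^2 × 7
3570 = 2 × 3 × 5 × 7 × 17
1350 = 2 × 3^3 × 5^2
1890 = 2 × 3^3 × 5 × 7
LCM(1050, 3570, 1350, 1890) = 2 × 3^3 × 5^2 × 7 × 17 = 160650.
Smallest positive N is 160650 − 695 = 159955.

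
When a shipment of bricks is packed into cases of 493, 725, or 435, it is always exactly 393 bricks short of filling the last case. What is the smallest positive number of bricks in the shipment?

36582

Being 393 short of a full case of size k means N ≡ −393 (mod k), i.e. N + 393 is a multiple of each size.
493 = 17 × 29
725 = 5^2 × 29
435 = 3 × 5 × 29
LCM(493, 725, 435) = 3 × 5^2 × 17 × 29 = 36975.
Smallest positive N is 36975 − 393 = 36582.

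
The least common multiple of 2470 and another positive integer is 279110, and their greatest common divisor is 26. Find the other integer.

2938

gcd × lcm = product of the two integers, so the other integer is (26 × 279110) / 2470 = 2938.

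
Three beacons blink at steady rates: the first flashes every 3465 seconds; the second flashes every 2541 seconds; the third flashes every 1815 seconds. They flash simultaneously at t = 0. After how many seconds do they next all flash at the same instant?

38115 seconds

We need the least common multiple of the intervals.
3465 = 3^2 × 5 × 7 × 11
2541 = 3 × 7 × 11^2
1815 = 3 × 5 × 11^2
LCM(3465, 2541, 1815) = 3^2 × 5 × 7 × 11^2 = 38115.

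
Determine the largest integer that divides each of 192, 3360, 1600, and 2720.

192 = 2^6 × 3
3360 = 2^5 × 3 × 5 × 7
1600 = 2^6 × 5^2
2720 = 2^5 × 5 × 17
gcd(192, 3360, 1600, 2720) = 2^5 = 32.

32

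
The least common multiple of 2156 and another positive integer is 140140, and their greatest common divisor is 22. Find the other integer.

gcd × lcm = product of the two integers, so the other integer is (22 × 140140) / 2156 = 1430.

1430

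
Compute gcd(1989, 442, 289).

1989 = 3^2 × 13 × 17
442 = 2 × 13 × 17
289 = 17^2
gcd(1989, 442, 289) = 17.

17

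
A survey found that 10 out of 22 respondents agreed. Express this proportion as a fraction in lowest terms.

10 = 2 × 5
22 = 2 × 11
gcd(10, 22) = 2.
Divide numerator and denominator by 2: 10/22 = 5/11.

5/11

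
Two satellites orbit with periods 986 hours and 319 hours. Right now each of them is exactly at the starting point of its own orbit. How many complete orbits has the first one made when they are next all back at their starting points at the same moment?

They are all back at their starting positions together after one LCM of the periods.
986 = 2 × 17 × 29
319 = 11 × 29
LCM(986, 319) = 2 × 11 × 17 × 29 = 10846.
Orbits for period 986: 10846 / 986 = 11.

11 orbits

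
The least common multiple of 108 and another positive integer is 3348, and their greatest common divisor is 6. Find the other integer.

186

gcd × lcm = product of the two integers, so the other integer is (6 × 3348) / 108 = 186.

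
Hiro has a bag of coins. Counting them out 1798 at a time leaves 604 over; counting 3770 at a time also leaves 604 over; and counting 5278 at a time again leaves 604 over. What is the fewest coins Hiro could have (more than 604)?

N − 604 must be a common multiple of 1798, 3770, and 5278.
1798 = 2 × 29 × 31
3770 = 2 × 5 × 13 × 29
5278 = 2 × 7 × 13 × 29
LCM(1798, 3770, 5278) = 2 × 5 × 7 × 13 × 29 × 31 = 818090.
Smallest N > 604 is LCM + 604 = 818090 + 604 = 818694.

818694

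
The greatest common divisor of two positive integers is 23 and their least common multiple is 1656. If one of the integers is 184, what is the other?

For two integers, gcd × lcm = product, so the other is (23 × 1656) / 184 = 38088 / 184 = 207.

207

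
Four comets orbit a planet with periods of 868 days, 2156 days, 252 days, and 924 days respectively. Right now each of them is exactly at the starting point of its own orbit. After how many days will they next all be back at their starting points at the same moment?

The first simultaneous occurrence is after LCM of the individual periods.
868 = 2^2 × 7 × 31
2156 = 2^2 × 7^2 × 11
252 = 2^2 × 3^2 × 7
924 = 2^2 × 3 × 7 × 11
LCM(868, 2156, 252, 924) = 2^2 × 3^2 × 7^2 × 11 × 31 = 601524.

601524 days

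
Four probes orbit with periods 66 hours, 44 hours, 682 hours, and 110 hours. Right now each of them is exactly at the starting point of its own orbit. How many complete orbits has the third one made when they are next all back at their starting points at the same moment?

30 orbits

They are all back at their starting positions together after one LCM of the periods.
66 = 2 × 3 × 11
44 = 2^2 × 11
682 = 2 × 11 × 31
110 = 2 × 5 × 11
LCM(66, 44, 682, 110) = 2^2 × 3 × 5 × 11 × 31 = 20460.
Orbits for period 682: 20460 / 682 = 30.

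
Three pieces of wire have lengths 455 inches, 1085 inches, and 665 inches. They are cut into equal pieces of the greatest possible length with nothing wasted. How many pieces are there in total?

63

Piece length = gcd(455, 1085, 665).
455 = 5 × 7 × 13
1085 = 5 × 7 × 31
665 = 5 × 7 × 19
gcd(455, 1085, 665) = 5 × 7 = 35.
Total pieces = 455/35 + 1085/35 + 665/35 = 13 + 31 + 19 = 63.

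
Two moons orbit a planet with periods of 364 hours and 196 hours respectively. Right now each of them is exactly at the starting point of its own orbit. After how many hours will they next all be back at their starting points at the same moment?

The first simultaneous occurrence is after LCM of the individual periods.
364 = 2^2 × 7 × 13
196 = 2^2 × 7^2
LCM(364, 196) = 2^2 × 7^2 × 13 = 2548.

2548 hours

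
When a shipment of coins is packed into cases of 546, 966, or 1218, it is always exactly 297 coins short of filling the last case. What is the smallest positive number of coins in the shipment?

Being 297 short of a full case of size k means N ≡ −297 (mod k), i.e. N + 297 is a multiple of each size.
546 = 2 × 3 × 7 × 13
966 = 2 × 3 × 7 × 23
1218 = 2 × 3 × 7 × 29
LCM(546, 966, 1218) = 2 × 3 × 7 × 13 × 23 × 29 = 364182.
Smallest positive N is 364182 − 297 = 363885.

363885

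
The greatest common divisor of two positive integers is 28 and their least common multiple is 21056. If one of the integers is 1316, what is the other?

448

For two integers, gcd × lcm = product, so the other is (28 × 21056) / 1316 = 589568 / 1316 = 448.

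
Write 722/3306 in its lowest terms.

19/87

722 = 2 × 19^2
3306 = 2 × 3 × 19 × 29
gcd(722, 3306) = 2 × 19 = 38.
Divide numerator and denominator by 38: 722/3306 = 19/87.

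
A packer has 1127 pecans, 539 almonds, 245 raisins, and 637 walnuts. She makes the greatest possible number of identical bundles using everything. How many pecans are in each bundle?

Number of bundles = gcd(1127, 539, 245, 637).
1127 = 7^2 × 23
539 = 7^2 × 11
245 = 5 × 7^2
637 = 7^2 × 13
gcd(1127, 539, 245, 637) = 7^2 = 49.
pecans per bundle = 1127 / 49 = 23.

23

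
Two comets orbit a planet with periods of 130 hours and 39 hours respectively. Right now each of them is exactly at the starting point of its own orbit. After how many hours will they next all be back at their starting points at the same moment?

390 hours

The first simultaneous occurrence is after LCM of the individual periods.
130 = 2 × 5 × 13
39 = 3 × 13
LCM(130, 39) = 2 × 3 × 5 × 13 = 390.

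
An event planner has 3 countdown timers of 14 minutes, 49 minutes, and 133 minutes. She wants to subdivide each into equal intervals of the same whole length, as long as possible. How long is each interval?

The interval must divide each timer length; the longest such is the gcd.
14 = 2 × 7
49 = 7^2
133 = 7 × 19
gcd(14, 49, 133) = 7.

7 minutes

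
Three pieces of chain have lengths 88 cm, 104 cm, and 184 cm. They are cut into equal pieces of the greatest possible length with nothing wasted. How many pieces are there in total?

Piece length = gcd(88, 104, 184).
88 = 2^3 × 11
104 = 2^3 × 13
184 = 2^3 × 23
gcd(88, 104, 184) = 2^3 = 8.
Total pieces = 88/8 + 104/8 + 184/8 = 11 + 13 + 23 = 47.

47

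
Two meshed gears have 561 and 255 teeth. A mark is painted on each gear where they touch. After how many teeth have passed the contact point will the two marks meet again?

They coincide at every common multiple of the periods; the first is the LCM.
561 = 3 × 11 × 17
255 = 3 × 5 × 17
LCM(561, 255) = 3 × 5 × 11 × 17 = 2805.

2805 teeth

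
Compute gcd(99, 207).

99 = 3^2 × 11
207 = 3^2 × 23
gcd(99, 207) = 3^2 = 9.

9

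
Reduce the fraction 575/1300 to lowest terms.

575 = 5^2 × 23
1300 = 2^2 × 5^2 × 13
gcd(575, 1300) = 5^2 = 25.
Divide numerator and denominator by 25: 575/1300 = 23/52.

23/52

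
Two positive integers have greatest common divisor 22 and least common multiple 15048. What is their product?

For any two positive integers, gcd × lcm = product = 22 × 15048 = 331056.

331056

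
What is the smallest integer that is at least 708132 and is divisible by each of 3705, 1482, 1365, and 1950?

778050

The integer must be a common multiple of 3705, 1482, 1365, and 1950, so a multiple of their LCM.
3705 = 3 × 5 × 13 × 19
1482 = 2 × 3 × 13 × 19
1365 = 3 × 5 × 7 × 13
1950 = 2 × 3 × 5^2 × 13
LCM(3705, 1482, 1365, 1950) = 2 × 3 × 5^2 × 7 × 13 × 19 = 259350.
Smallest multiple of 259350 that is ≥ 708132: ⌈708132/259350⌉ × 259350 = 3 × 259350 = 778050.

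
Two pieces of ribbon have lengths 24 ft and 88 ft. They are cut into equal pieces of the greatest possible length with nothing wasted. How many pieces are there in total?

Piece length = gcd(24, 88).
24 = 2^3 × 3
88 = 2^3 × 11
gcd(24, 88) = 2^3 = 8.
Total pieces = 24/8 + 88/8 = 3 + 11 = 14.

14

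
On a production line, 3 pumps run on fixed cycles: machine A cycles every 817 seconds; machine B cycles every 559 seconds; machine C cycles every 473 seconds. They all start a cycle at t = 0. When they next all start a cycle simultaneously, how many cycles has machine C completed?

The first common completion time is the LCM of the periods.
817 = 19 × 43
559 = 13 × 43
473 = 11 × 43
LCM(817, 559, 473) = 11 × 13 × 19 × 43 = 116831.
Cycles for period 473: 116831 / 473 = 247.

247 cycles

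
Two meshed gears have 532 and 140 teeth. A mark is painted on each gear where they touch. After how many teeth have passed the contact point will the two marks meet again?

They coincide at every common multiple of the periods; the first is the LCM.
532 = 2^2 × 7 × 19
140 = 2^2 × 5 × 7
LCM(532, 140) = 2^2 × 5 × 7 × 19 = 2660.

2660 teeth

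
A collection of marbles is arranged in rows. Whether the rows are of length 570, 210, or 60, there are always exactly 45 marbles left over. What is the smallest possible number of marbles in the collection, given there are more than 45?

8025

N − 45 must be a common multiple of 570, 210, and 60.
570 = 2 × 3 × 5 × 19
210 = 2 × 3 × 5 × 7
60 = 2^2 × 3 × 5
LCM(570, 210, 60) = 2^2 × 3 × 5 × 7 × 19 = 7980.
Smallest N > 45 is LCM + 45 = 7980 + 45 = 8025.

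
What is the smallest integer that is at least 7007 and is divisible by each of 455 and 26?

7280

The integer must be a common multiple of 455 and 26, so a multiple of their LCM.
455 = 5 × 7 × 13
26 = 2 × 13
LCM(455, 26) = 2 × 5 × 7 × 13 = 910.
Smallest multiple of 910 that is ≥ 7007: ⌈7007/910⌉ × 910 = 8 × 910 = 7280.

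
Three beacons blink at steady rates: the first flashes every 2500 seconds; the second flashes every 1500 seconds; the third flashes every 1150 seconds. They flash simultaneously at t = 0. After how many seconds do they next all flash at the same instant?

The first simultaneous occurrence is after LCM of the individual periods.
2500 = 2^2 × 5^4
1500 = 2^2 × 3 × 5^3
1150 = 2 × 5^2 × 23
LCM(2500, 1500, 1150) = 2^2 × 3 × 5^4 × 23 = 172500.

172500 seconds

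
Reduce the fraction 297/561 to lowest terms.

9/17

297 = 3^3 × 11
561 = 3 × 11 × 17
gcd(297, 561) = 3 × 11 = 33.
Divide numerator and denominator by 33: 297/561 = 9/17.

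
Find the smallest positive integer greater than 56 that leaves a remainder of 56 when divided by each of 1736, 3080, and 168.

N − 56 must be a common multiple of 1736, 3080, and 168.
1736 = 2^3 × 7 × 31
3080 = 2^3 × 5 × 7 × 11
168 = 2^3 × 3 × 7
LCM(1736, 3080, 168) = 2^3 × 3 × 5 × 7 × 11 × 31 = 286440.
Smallest N > 56 is LCM + 56 = 286440 + 56 = 286496.

286496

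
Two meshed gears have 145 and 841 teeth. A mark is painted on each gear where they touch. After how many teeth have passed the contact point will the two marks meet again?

We need the least common multiple of the intervals.
145 = 5 × 29
841 = 29^2
LCM(145, 841) = 5 × 29^2 = 4205.

4205 teeth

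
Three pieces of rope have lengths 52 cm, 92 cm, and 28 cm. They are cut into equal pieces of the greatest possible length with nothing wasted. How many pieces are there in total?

Piece length = gcd(52, 92, 28).
52 = 2^2 × 13
92 = 2^2 × 23
28 = 2^2 × 7
gcd(52, 92, 28) = 2^2 = 4.
Total pieces = 52/4 + 92/4 + 28/4 = 13 + 23 + 7 = 43.

43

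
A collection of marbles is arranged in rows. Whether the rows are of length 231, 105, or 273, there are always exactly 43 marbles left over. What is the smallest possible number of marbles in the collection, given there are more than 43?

15058

N − 43 must be a common multiple of 231, 105, and 273.
231 = 3 × 7 × 11
105 = 3 × 5 × 7
273 = 3 × 7 × 13
LCM(231, 105, 273) = 3 × 5 × 7 × 11 × 13 = 15015.
Smallest N > 43 is LCM + 43 = 15015 + 43 = 15058.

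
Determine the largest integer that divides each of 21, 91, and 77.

7

21 = 3 × 7
91 = 7 × 13
77 = 7 × 11
gcd(21, 91, 77) = 7.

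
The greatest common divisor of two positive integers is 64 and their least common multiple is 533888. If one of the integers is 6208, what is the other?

For two integers, gcd × lcm = product, so the other is (64 × 533888) / 6208 = 34168832 / 6208 = 5504.

5504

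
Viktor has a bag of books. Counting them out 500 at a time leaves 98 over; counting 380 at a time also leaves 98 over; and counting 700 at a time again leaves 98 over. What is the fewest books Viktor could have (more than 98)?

66598

N − 98 must be a common multiple of 500, 380, and 700.
500 = 2^2 × 5^3
380 = 2^2 × 5 × 19
700 = 2^2 × 5^2 × 7
LCM(500, 380, 700) = 2^2 × 5^3 × 7 × 19 = 66500.
Smallest N > 98 is LCM + 98 = 66500 + 98 = 66598.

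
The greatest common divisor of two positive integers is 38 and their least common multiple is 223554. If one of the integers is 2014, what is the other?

For two integers, gcd × lcm = product, so the other is (38 × 223554) / 2014 = 8495052 / 2014 = 4218.

4218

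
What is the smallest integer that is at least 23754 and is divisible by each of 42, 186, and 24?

26040

The integer must be a common multiple of 42, 186, and 24, so a multiple of their LCM.
42 = 2 × 3 × 7
186 = 2 × 3 × 31
24 = 2^3 × 3
LCM(42, 186, 24) = 2^3 × 3 × 7 × 31 = 5208.
Smallest multiple of 5208 that is ≥ 23754: ⌈23754/5208⌉ × 5208 = 5 × 5208 = 26040.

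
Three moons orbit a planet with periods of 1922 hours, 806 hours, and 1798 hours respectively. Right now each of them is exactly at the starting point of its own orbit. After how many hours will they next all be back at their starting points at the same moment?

The first simultaneous occurrence is after LCM of the individual periods.
1922 = 2 × 31^2
806 = 2 × 13 × 31
1798 = 2 × 29 × 31
LCM(1922, 806, 1798) = 2 × 13 × 29 × 31^2 = 724594.

724594 hours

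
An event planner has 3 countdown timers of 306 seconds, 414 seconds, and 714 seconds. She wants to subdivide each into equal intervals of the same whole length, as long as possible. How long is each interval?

6 seconds

The interval must divide each timer length; the longest such is the gcd.
306 = 2 × 3^2 × 17
414 = 2 × 3^2 × 23
714 = 2 × 3 × 7 × 17
gcd(306, 414, 714) = 2 × 3 = 6.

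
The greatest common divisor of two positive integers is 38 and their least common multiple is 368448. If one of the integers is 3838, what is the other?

3648

For two integers, gcd × lcm = product, so the other is (38 × 368448) / 3838 = 14001024 / 3838 = 3648.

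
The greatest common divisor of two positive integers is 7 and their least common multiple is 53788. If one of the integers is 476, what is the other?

791

For two integers, gcd × lcm = product, so the other is (7 × 53788) / 476 = 376516 / 476 = 791.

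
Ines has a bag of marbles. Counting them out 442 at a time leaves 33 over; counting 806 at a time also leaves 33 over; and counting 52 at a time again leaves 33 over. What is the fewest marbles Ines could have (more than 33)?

N − 33 must be a common multiple of 442, 806, and 52.
442 = 2 × 13 × 17
806 = 2 × 13 × 31
52 = 2^2 × 13
LCM(442, 806, 52) = 2^2 × 13 × 17 × 31 = 27404.
Smallest N > 33 is LCM + 33 = 27404 + 33 = 27437.

27437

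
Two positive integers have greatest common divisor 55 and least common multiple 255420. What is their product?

14048100

For any two positive integers, gcd × lcm = product = 55 × 255420 = 14048100.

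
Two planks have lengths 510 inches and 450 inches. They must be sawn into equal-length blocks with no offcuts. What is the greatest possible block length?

The block length must divide every plank, so the greatest is gcd(510, 450).
510 = 2 × 3 × 5 × 17
450 = 2 × 3^2 × 5^2
gcd(510, 450) = 2 × 3 × 5 = 30.

30 inches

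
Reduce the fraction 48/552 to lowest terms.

48 = 2^4 × 3
552 = 2^3 × 3 × 23
gcd(48, 552) = 2^3 × 3 = 24.
Divide numerator and denominator by 24: 48/552 = 2/23.

2/23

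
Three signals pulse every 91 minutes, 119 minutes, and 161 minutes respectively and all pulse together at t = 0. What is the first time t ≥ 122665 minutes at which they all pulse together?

Joint pulses occur at multiples of LCM(91, 119, 161).
91 = 7 × 13
119 = 7 × 17
161 = 7 × 23
LCM(91, 119, 161) = 7 × 13 × 17 × 23 = 35581.
Smallest multiple of 35581 that is ≥ 122665: ⌈122665/35581⌉ × 35581 = 4 × 35581 = 142324.

142324 minutes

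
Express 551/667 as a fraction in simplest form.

19/23

551 = 19 × 29
667 = 23 × 29
gcd(551, 667) = 29.
Divide numerator and denominator by 29: 551/667 = 19/23.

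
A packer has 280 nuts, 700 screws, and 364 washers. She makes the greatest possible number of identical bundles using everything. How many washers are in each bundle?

Number of bundles = gcd(280, 700, 364).
280 = 2^3 × 5 × 7
700 = 2^2 × 5^2 × 7
364 = 2^2 × 7 × 13
gcd(280, 700, 364) = 2^2 × 7 = 28.
washers per bundle = 364 / 28 = 13.

13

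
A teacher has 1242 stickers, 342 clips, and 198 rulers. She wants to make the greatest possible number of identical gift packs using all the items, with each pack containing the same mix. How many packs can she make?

18 packs

The pack count must divide each quantity, so the greatest is gcd(1242, 342, 198).
1242 = 2 × 3^3 × 23
342 = 2 × 3^2 × 19
198 = 2 × 3^2 × 11
gcd(1242, 342, 198) = 2 × 3^2 = 18.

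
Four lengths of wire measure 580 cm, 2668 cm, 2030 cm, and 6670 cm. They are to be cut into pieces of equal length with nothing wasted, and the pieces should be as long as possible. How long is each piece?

The greatest length dividing all of 580, 2668, 2030, and 6670 is their gcd.
580 = 2^2 × 5 × 29
2668 = 2^2 × 23 × 29
2030 = 2 × 5 × 7 × 29
6670 = 2 × 5 × 23 × 29
gcd(580, 2668, 2030, 6670) = 2 × 29 = 58.

58 cm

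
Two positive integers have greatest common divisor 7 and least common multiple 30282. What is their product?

211974

For any two positive integers, gcd × lcm = product = 7 × 30282 = 211974.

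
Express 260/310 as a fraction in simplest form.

260 = 2^2 × 5 × 13
310 = 2 × 5 × 31
gcd(260, 310) = 2 × 5 = 10.
Divide numerator and denominator by 10: 260/310 = 26/31.

26/31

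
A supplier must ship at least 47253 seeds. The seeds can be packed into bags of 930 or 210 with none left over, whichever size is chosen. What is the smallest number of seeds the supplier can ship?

52080

The number of seeds must be a common multiple of 930 and 210, so a multiple of their LCM.
930 = 2 × 3 × 5 × 31
210 = 2 × 3 × 5 × 7
LCM(930, 210) = 2 × 3 × 5 × 7 × 31 = 6510.
Smallest multiple of 6510 that is ≥ 47253: ⌈47253/6510⌉ × 6510 = 8 × 6510 = 52080.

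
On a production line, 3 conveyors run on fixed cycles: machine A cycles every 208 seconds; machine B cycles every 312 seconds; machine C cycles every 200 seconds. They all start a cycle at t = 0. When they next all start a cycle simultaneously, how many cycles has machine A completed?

75 cycles

All finish a whole number of cycles simultaneously at t = LCM of the periods.
208 = 2^4 × 13
312 = 2^3 × 3 × 13
200 = 2^3 × 5^2
LCM(208, 312, 200) = 2^4 × 3 × 5^2 × 13 = 15600.
Cycles for period 208: 15600 / 208 = 75.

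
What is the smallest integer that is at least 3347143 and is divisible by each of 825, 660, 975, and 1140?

The integer must be a common multiple of 825, 660, 975, and 1140, so a multiple of their LCM.
825 = 3 × 5^2 × 11
660 = 2^2 × 3 × 5 × 11
975 = 3 × 5^2 × 13
1140 = 2^2 × 3 × 5 × 19
LCM(825, 660, 975, 1140) = 2^2 × 3 × 5^2 × 11 × 13 × 19 = 815100.
Smallest multiple of 815100 that is ≥ 3347143: ⌈3347143/815100⌉ × 815100 = 5 × 815100 = 4075500.

4075500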